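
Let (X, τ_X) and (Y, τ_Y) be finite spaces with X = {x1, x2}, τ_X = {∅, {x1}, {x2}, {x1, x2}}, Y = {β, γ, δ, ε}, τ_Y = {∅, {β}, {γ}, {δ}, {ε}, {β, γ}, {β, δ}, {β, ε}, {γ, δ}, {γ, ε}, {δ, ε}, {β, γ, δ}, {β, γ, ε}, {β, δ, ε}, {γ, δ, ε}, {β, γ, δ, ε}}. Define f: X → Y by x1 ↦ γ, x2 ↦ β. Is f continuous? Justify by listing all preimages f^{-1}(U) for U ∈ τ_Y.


f IS continuous.

Compute f^{-1}(U) for each U ∈ τ_Y:
  U = ∅: f^{-1}(U) = ∅ ∈ τ_X ✓.
  U = {β}: f^{-1}(U) = {x2} ∈ τ_X ✓.
  U = {γ}: f^{-1}(U) = {x1} ∈ τ_X ✓.
  U = {δ}: f^{-1}(U) = ∅ ∈ τ_X ✓.
  U = {ε}: f^{-1}(U) = ∅ ∈ τ_X ✓.
  U = {β, γ}: f^{-1}(U) = {x1, x2} ∈ τ_X ✓.
  U = {β, δ}: f^{-1}(U) = {x2} ∈ τ_X ✓.
  U = {β, ε}: f^{-1}(U) = {x2} ∈ τ_X ✓.
  U = {γ, δ}: f^{-1}(U) = {x1} ∈ τ_X ✓.
  U = {γ, ε}: f^{-1}(U) = {x1} ∈ τ_X ✓.
  U = {δ, ε}: f^{-1}(U) = ∅ ∈ τ_X ✓.
  U = {β, γ, δ}: f^{-1}(U) = {x1, x2} ∈ τ_X ✓.
  U = {β, γ, ε}: f^{-1}(U) = {x1, x2} ∈ τ_X ✓.
  U = {β, δ, ε}: f^{-1}(U) = {x2} ∈ τ_X ✓.
  U = {γ, δ, ε}: f^{-1}(U) = {x1} ∈ τ_X ✓.
  U = {β, γ, δ, ε}: f^{-1}(U) = {x1, x2} ∈ τ_X ✓.
Every preimage lies in τ_X, so f IS continuous.


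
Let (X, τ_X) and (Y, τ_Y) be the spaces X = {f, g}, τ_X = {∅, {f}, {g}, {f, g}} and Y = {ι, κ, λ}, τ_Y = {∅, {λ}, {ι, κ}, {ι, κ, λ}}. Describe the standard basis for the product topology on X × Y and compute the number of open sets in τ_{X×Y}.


Basis B = {∅ × ∅, {f} × {λ}, {g} × {λ}, {f} × {ι, κ}, {f, g} × {λ}, {g} × {ι, κ}, {f} × {ι, κ, λ}, {g} × {ι, κ, λ}, {f, g} × {ι, κ}, {f, g} × {ι, κ, λ}}; |τ_{X×Y}| = 16.

Enumerate products U × V with U ∈ τ_X, V ∈ τ_Y (deduplicated):
  ∅ × ∅ = {} (∅)
  {f} × {λ} = {(f,λ)}
  {g} × {λ} = {(g,λ)}
  {f} × {ι, κ} = {(f,ι), (f,κ)}
  {f, g} × {λ} = {(f,λ), (g,λ)}
  {g} × {ι, κ} = {(g,ι), (g,κ)}
  {f} × {ι, κ, λ} = {(f,ι), (f,κ), (f,λ)}
  {g} × {ι, κ, λ} = {(g,ι), (g,κ), (g,λ)}
  {f, g} × {ι, κ} = {(f,ι), (f,κ), (g,ι), (g,κ)}
  {f, g} × {ι, κ, λ} = {(f,ι), (f,κ), (f,λ), (g,ι), (g,κ), (g,λ)}
These 10 distinct sets form the basis B.
Close under arbitrary unions to get τ_{X×Y}; counting gives |τ_{X×Y}| = 16.


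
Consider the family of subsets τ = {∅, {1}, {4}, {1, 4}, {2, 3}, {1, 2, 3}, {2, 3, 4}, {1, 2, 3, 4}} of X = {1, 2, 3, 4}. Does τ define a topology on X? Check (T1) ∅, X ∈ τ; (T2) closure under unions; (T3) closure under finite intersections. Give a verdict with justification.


τ IS a topology on X.

Axiom (T1): ∅ ∈ τ? Yes; X ∈ τ? Yes.
Axiom (T2/T3): check pairwise unions and intersections of members of τ.
All pairwise intersections and unions checked — each lies in τ. Therefore τ satisfies (T1), (T2), (T3): it IS a topology on X.


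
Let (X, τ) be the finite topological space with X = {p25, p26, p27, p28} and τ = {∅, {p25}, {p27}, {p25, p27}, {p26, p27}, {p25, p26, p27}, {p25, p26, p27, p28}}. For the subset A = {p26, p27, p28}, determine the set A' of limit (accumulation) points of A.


A' = {p26, p28}

For each x ∈ X, list the open sets U ∈ τ with x ∈ U, then check whether U ∩ (A ∖ {x}) ≠ ∅ for every such U.
  x = p25: open {p25} ∋ x has {p25} ∩ (A ∖ {p25}) = ∅, so x is NOT a limit point.
  x = p26: opens ∋ x are {p26, p27}, {p25, p26, p27}, {p25, p26, p27, p28}; each meets A ∖ {p26}, so x IS a limit point.
  x = p27: open {p27} ∋ x has {p27} ∩ (A ∖ {p27}) = ∅, so x is NOT a limit point.
  x = p28: opens ∋ x are {p25, p26, p27, p28}; each meets A ∖ {p28}, so x IS a limit point.
Collecting: A' = {p26, p28}.


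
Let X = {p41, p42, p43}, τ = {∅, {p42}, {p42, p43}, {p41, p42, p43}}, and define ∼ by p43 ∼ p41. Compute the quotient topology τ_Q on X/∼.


X/∼ = {[p41=p43], [p42]}; |τ_Q| = 3.

Equivalence classes: [p41=p43], [p42].
Quotient map π: X → X/∼ sends p41 ↦ [p41=p43], p42 ↦ [p42], p43 ↦ [p41=p43].
For each subset V ⊆ X/∼, compute π^{-1}(V) ⊆ X and check whether π^{-1}(V) ∈ τ. V is open in τ_Q iff π^{-1}(V) ∈ τ.
  V = {}: π^{-1}(V) = ∅ ∈ τ ✓.
  V = {[p41=p43]}: π^{-1}(V) = {p41, p43} ∉ τ ✗.
  V = {[p42]}: π^{-1}(V) = {p42} ∈ τ ✓.
  V = {[p41=p43], [p42]}: π^{-1}(V) = {p41, p42, p43} ∈ τ ✓.
Open sets in the quotient: τ_Q = {{}, {[p42]}, {[p41=p43], [p42]}} (3 elements).


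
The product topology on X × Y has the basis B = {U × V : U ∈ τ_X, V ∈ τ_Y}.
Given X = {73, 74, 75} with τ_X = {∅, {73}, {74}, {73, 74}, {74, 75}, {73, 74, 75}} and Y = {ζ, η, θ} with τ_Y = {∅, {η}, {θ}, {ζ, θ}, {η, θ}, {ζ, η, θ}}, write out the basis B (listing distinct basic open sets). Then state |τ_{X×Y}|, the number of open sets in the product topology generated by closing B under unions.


Basis B = {∅ × ∅, {73} × {η}, {73} × {θ}, {74} × {η}, {74} × {θ}, {73} × {ζ, θ}, {73} × {η, θ}, {73, 74} × {η}, {73, 74} × {θ}, {74} × {ζ, θ}, {74} × {η, θ}, {74, 75} × {η}, {74, 75} × {θ}, {73} × {ζ, η, θ}, {73, 74, 75} × {η}, {73, 74, 75} × {θ}, {74} × {ζ, η, θ}, {73, 74} × {ζ, θ}, {73, 74} × {η, θ}, {74, 75} × {ζ, θ}, {74, 75} × {η, θ}, {73, 74} × {ζ, η, θ}, {73, 74, 75} × {ζ, θ}, {73, 74, 75} × {η, θ}, {74, 75} × {ζ, η, θ}, {73, 74, 75} × {ζ, η, θ}}; |τ_{X×Y}| = 108.

Enumerate products U × V with U ∈ τ_X, V ∈ τ_Y (deduplicated):
  ∅ × ∅ = {} (∅)
  {73} × {η} = {(73,η)}
  {73} × {θ} = {(73,θ)}
  {74} × {η} = {(74,η)}
  {74} × {θ} = {(74,θ)}
  {73} × {ζ, θ} = {(73,ζ), (73,θ)}
  {73} × {η, θ} = {(73,η), (73,θ)}
  {73, 74} × {η} = {(73,η), (74,η)}
  {73, 74} × {θ} = {(73,θ), (74,θ)}
  {74} × {ζ, θ} = {(74,ζ), (74,θ)}
  {74} × {η, θ} = {(74,η), (74,θ)}
  {74, 75} × {η} = {(74,η), (75,η)}
  {74, 75} × {θ} = {(74,θ), (75,θ)}
  {73} × {ζ, η, θ} = {(73,ζ), (73,η), (73,θ)}
  {73, 74, 75} × {η} = {(73,η), (74,η), (75,η)}
  {73, 74, 75} × {θ} = {(73,θ), (74,θ), (75,θ)}
  {74} × {ζ, η, θ} = {(74,ζ), (74,η), (74,θ)}
  {73, 74} × {ζ, θ} = {(73,ζ), (73,θ), (74,ζ), (74,θ)}
  {73, 74} × {η, θ} = {(73,η), (73,θ), (74,η), (74,θ)}
  {74, 75} × {ζ, θ} = {(74,ζ), (74,θ), (75,ζ), (75,θ)}
  {74, 75} × {η, θ} = {(74,η), (74,θ), (75,η), (75,θ)}
  {73, 74} × {ζ, η, θ} = {(73,ζ), (73,η), (73,θ), (74,ζ), (74,η), (74,θ)}
  {73, 74, 75} × {ζ, θ} = {(73,ζ), (73,θ), (74,ζ), (74,θ), (75,ζ), (75,θ)}
  {73, 74, 75} × {η, θ} = {(73,η), (73,θ), (74,η), (74,θ), (75,η), (75,θ)}
  {74, 75} × {ζ, η, θ} = {(74,ζ), (74,η), (74,θ), (75,ζ), (75,η), (75,θ)}
  {73, 74, 75} × {ζ, η, θ} = {(73,ζ), (73,η), (73,θ), (74,ζ), (74,η), (74,θ), (75,ζ), (75,η), (75,θ)}
These 26 distinct sets form the basis B.
Close under arbitrary unions to get τ_{X×Y}; counting gives |τ_{X×Y}| = 108.


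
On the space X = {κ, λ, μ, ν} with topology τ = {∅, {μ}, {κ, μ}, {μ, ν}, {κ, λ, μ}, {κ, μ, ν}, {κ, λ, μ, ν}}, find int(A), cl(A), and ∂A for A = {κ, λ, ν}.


int(A) = ∅, cl(A) = {κ, λ, ν}, ∂A = {κ, λ, ν}.

Closed sets in (X, τ) are complements of opens:
  closed(X, τ) = {∅, {λ}, {ν}, {κ, λ}, {λ, ν}, {κ, λ, ν}, {κ, λ, μ, ν}}.
int(A) = ⋃ {U ∈ τ : U ⊆ A}. Opens contained in A: ∅.
Taking the union of these: int(A) = ∅.
cl(A) = ⋂ {C closed : A ⊆ C}. Closed sets containing A: {κ, λ, ν}, {κ, λ, μ, ν}.
Intersecting these: cl(A) = {κ, λ, ν}.
∂A = cl(A) ∖ int(A) = {κ, λ, ν} ∖ ∅ = {κ, λ, ν}.


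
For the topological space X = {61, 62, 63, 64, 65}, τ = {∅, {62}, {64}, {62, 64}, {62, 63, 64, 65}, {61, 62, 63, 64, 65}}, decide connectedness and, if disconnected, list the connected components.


(X, τ) is connected.

Find clopen sets (U ∈ τ with X ∖ U ∈ τ):
  U = ∅, X ∖ U = {61, 62, 63, 64, 65} — both open, so U is clopen.
  U = {61, 62, 63, 64, 65}, X ∖ U = ∅ — both open, so U is clopen.
Only trivial clopens (∅ and X) exist, so (X, τ) is connected.
Compute connected components by grouping points that agree on all clopens:
  component: {61, 62, 63, 64, 65}


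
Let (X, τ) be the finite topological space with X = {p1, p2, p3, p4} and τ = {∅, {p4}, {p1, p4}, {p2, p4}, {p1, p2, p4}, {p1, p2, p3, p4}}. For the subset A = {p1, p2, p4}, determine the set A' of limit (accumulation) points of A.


A' = {p1, p2, p3}

For each x ∈ X, list the open sets U ∈ τ with x ∈ U, then check whether U ∩ (A ∖ {x}) ≠ ∅ for every such U.
  x = p1: opens ∋ x are {p1, p4}, {p1, p2, p4}, {p1, p2, p3, p4}; each meets A ∖ {p1}, so x IS a limit point.
  x = p2: opens ∋ x are {p2, p4}, {p1, p2, p4}, {p1, p2, p3, p4}; each meets A ∖ {p2}, so x IS a limit point.
  x = p3: opens ∋ x are {p1, p2, p3, p4}; each meets A ∖ {p3}, so x IS a limit point.
  x = p4: open {p4} ∋ x has {p4} ∩ (A ∖ {p4}) = ∅, so x is NOT a limit point.
Collecting: A' = {p1, p2, p3}.


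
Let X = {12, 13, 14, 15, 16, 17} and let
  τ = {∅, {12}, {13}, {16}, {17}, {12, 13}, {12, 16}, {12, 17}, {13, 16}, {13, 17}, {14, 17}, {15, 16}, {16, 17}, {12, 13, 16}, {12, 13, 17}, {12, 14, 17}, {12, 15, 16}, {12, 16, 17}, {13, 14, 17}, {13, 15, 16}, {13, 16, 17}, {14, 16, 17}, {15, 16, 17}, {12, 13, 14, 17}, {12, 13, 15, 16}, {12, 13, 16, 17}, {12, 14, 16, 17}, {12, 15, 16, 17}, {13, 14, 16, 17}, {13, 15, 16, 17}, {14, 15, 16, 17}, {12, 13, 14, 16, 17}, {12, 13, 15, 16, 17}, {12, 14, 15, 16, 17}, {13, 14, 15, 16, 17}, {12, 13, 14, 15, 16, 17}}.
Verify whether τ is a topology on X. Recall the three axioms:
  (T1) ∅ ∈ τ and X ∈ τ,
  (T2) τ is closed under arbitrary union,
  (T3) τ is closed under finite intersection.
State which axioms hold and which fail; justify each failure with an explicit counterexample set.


τ IS a topology on X.

Axiom (T1): ∅ ∈ τ? Yes; X ∈ τ? Yes.
Axiom (T2/T3): check pairwise unions and intersections of members of τ.
All pairwise intersections and unions checked — each lies in τ. Therefore τ satisfies (T1), (T2), (T3): it IS a topology on X.


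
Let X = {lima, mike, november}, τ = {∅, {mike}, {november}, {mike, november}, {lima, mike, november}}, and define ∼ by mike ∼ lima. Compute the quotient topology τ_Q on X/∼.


X/∼ = {[lima=mike], [november]}; |τ_Q| = 3.

Equivalence classes: [lima=mike], [november].
Quotient map π: X → X/∼ sends lima ↦ [lima=mike], mike ↦ [lima=mike], november ↦ [november].
For each subset V ⊆ X/∼, compute π^{-1}(V) ⊆ X and check whether π^{-1}(V) ∈ τ. V is open in τ_Q iff π^{-1}(V) ∈ τ.
  V = {}: π^{-1}(V) = ∅ ∈ τ ✓.
  V = {[lima=mike]}: π^{-1}(V) = {lima, mike} ∉ τ ✗.
  V = {[november]}: π^{-1}(V) = {november} ∈ τ ✓.
  V = {[lima=mike], [november]}: π^{-1}(V) = {lima, mike, november} ∈ τ ✓.
Open sets in the quotient: τ_Q = {{}, {[november]}, {[lima=mike], [november]}} (3 elements).


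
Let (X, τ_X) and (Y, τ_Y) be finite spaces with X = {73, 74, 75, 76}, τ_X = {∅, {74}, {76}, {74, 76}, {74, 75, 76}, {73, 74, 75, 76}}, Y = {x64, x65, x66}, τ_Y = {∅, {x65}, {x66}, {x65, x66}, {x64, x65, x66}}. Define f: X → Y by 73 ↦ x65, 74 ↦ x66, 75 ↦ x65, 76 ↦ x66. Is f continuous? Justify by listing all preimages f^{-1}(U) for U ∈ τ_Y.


f is NOT continuous.

Compute f^{-1}(U) for each U ∈ τ_Y:
  U = ∅: f^{-1}(U) = ∅ ∈ τ_X ✓.
  U = {x65}: f^{-1}(U) = {73, 75} ∉ τ_X ✗.
  U = {x66}: f^{-1}(U) = {74, 76} ∈ τ_X ✓.
  U = {x65, x66}: f^{-1}(U) = {73, 74, 75, 76} ∈ τ_X ✓.
  U = {x64, x65, x66}: f^{-1}(U) = {73, 74, 75, 76} ∈ τ_X ✓.
Found U = {x65} with f^{-1}(U) = {73, 75} not in τ_X. Therefore f is NOT continuous.


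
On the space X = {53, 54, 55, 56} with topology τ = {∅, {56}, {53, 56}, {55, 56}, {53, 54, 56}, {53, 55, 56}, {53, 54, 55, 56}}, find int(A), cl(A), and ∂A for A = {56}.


int(A) = {56}, cl(A) = {53, 54, 55, 56}, ∂A = {53, 54, 55}.

Closed sets in (X, τ) are complements of opens:
  closed(X, τ) = {∅, {54}, {55}, {53, 54}, {54, 55}, {53, 54, 55}, {53, 54, 55, 56}}.
int(A) = ⋃ {U ∈ τ : U ⊆ A}. Opens contained in A: ∅, {56}.
Taking the union of these: int(A) = {56}.
cl(A) = ⋂ {C closed : A ⊆ C}. Closed sets containing A: {53, 54, 55, 56}.
Intersecting these: cl(A) = {53, 54, 55, 56}.
∂A = cl(A) ∖ int(A) = {53, 54, 55, 56} ∖ {56} = {53, 54, 55}.


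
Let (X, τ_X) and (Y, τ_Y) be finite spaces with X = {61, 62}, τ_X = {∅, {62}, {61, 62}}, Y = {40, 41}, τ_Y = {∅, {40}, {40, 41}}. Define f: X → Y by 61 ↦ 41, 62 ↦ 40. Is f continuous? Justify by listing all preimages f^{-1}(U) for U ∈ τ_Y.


f IS continuous.

Compute f^{-1}(U) for each U ∈ τ_Y:
  U = ∅: f^{-1}(U) = ∅ ∈ τ_X ✓.
  U = {40}: f^{-1}(U) = {62} ∈ τ_X ✓.
  U = {40, 41}: f^{-1}(U) = {61, 62} ∈ τ_X ✓.
Every preimage lies in τ_X, so f IS continuous.


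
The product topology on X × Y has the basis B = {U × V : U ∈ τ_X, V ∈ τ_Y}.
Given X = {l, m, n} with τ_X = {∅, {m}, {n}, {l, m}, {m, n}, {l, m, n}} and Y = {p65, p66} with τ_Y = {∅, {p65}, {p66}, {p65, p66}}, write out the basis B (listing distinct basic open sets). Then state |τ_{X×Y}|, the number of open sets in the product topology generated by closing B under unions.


Basis B = {∅ × ∅, {m} × {p65}, {m} × {p66}, {n} × {p65}, {n} × {p66}, {l, m} × {p65}, {l, m} × {p66}, {m} × {p65, p66}, {m, n} × {p65}, {m, n} × {p66}, {n} × {p65, p66}, {l, m, n} × {p65}, {l, m, n} × {p66}, {l, m} × {p65, p66}, {m, n} × {p65, p66}, {l, m, n} × {p65, p66}}; |τ_{X×Y}| = 36.

Enumerate products U × V with U ∈ τ_X, V ∈ τ_Y (deduplicated):
  ∅ × ∅ = {} (∅)
  {m} × {p65} = {(m,p65)}
  {m} × {p66} = {(m,p66)}
  {n} × {p65} = {(n,p65)}
  {n} × {p66} = {(n,p66)}
  {l, m} × {p65} = {(l,p65), (m,p65)}
  {l, m} × {p66} = {(l,p66), (m,p66)}
  {m} × {p65, p66} = {(m,p65), (m,p66)}
  {m, n} × {p65} = {(m,p65), (n,p65)}
  {m, n} × {p66} = {(m,p66), (n,p66)}
  {n} × {p65, p66} = {(n,p65), (n,p66)}
  {l, m, n} × {p65} = {(l,p65), (m,p65), (n,p65)}
  {l, m, n} × {p66} = {(l,p66), (m,p66), (n,p66)}
  {l, m} × {p65, p66} = {(l,p65), (l,p66), (m,p65), (m,p66)}
  {m, n} × {p65, p66} = {(m,p65), (m,p66), (n,p65), (n,p66)}
  {l, m, n} × {p65, p66} = {(l,p65), (l,p66), (m,p65), (m,p66), (n,p65), (n,p66)}
These 16 distinct sets form the basis B.
Close under arbitrary unions to get τ_{X×Y}; counting gives |τ_{X×Y}| = 36.


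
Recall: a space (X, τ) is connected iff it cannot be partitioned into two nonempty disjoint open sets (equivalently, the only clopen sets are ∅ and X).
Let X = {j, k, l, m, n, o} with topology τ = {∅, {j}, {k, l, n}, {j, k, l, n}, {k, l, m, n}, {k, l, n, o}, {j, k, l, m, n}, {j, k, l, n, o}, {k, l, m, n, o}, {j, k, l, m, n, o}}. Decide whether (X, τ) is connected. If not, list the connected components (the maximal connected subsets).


(X, τ) is disconnected; components = [{j}, {k, l, m, n, o}].

Find clopen sets (U ∈ τ with X ∖ U ∈ τ):
  U = ∅, X ∖ U = {j, k, l, m, n, o} — both open, so U is clopen.
  U = {j}, X ∖ U = {k, l, m, n, o} — both open, so U is clopen.
  U = {k, l, m, n, o}, X ∖ U = {j} — both open, so U is clopen.
  U = {j, k, l, m, n, o}, X ∖ U = ∅ — both open, so U is clopen.
Nontrivial clopen(s) exist: e.g. {k, l, m, n, o}. So (X, τ) is disconnected.
Compute connected components by grouping points that agree on all clopens:
  component: {j}
  component: {k, l, m, n, o}


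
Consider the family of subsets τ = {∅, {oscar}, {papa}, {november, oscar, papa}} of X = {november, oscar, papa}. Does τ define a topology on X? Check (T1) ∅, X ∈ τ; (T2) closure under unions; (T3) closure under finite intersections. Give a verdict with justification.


τ is NOT a topology on X.

Axiom (T1): ∅ ∈ τ? Yes; X ∈ τ? Yes.
Axiom (T2/T3): check pairwise unions and intersections of members of τ.
Counterexample for (T2): {oscar} ∪ {papa} = {oscar, papa} ∉ τ. Therefore τ is NOT a topology.


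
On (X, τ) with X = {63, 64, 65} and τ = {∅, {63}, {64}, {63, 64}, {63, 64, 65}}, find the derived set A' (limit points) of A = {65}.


A' = ∅

For each x ∈ X, list the open sets U ∈ τ with x ∈ U, then check whether U ∩ (A ∖ {x}) ≠ ∅ for every such U.
  x = 63: open {63} ∋ x has {63} ∩ (A ∖ {63}) = ∅, so x is NOT a limit point.
  x = 64: open {64} ∋ x has {64} ∩ (A ∖ {64}) = ∅, so x is NOT a limit point.
  x = 65: open {63, 64, 65} ∋ x has {63, 64, 65} ∩ (A ∖ {65}) = ∅, so x is NOT a limit point.
Collecting: A' = ∅.


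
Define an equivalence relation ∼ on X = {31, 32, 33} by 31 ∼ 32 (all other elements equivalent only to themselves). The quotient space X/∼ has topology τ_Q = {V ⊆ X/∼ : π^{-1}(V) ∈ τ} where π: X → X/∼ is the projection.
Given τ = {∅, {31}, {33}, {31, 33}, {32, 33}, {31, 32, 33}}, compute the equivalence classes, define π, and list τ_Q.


X/∼ = {[31=32], [33]}; |τ_Q| = 3.

Equivalence classes: [31=32], [33].
Quotient map π: X → X/∼ sends 31 ↦ [31=32], 32 ↦ [31=32], 33 ↦ [33].
For each subset V ⊆ X/∼, compute π^{-1}(V) ⊆ X and check whether π^{-1}(V) ∈ τ. V is open in τ_Q iff π^{-1}(V) ∈ τ.
  V = {}: π^{-1}(V) = ∅ ∈ τ ✓.
  V = {[31=32]}: π^{-1}(V) = {31, 32} ∉ τ ✗.
  V = {[33]}: π^{-1}(V) = {33} ∈ τ ✓.
  V = {[31=32], [33]}: π^{-1}(V) = {31, 32, 33} ∈ τ ✓.
Open sets in the quotient: τ_Q = {{}, {[33]}, {[31=32], [33]}} (3 elements).


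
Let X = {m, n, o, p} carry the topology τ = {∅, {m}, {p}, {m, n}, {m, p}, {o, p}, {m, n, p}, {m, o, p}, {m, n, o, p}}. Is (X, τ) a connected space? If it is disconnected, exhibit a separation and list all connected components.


(X, τ) is disconnected; components = [{m, n}, {o, p}].

Find clopen sets (U ∈ τ with X ∖ U ∈ τ):
  U = ∅, X ∖ U = {m, n, o, p} — both open, so U is clopen.
  U = {m, n}, X ∖ U = {o, p} — both open, so U is clopen.
  U = {o, p}, X ∖ U = {m, n} — both open, so U is clopen.
  U = {m, n, o, p}, X ∖ U = ∅ — both open, so U is clopen.
Nontrivial clopen(s) exist: e.g. {m, n}. So (X, τ) is disconnected.
Compute connected components by grouping points that agree on all clopens:
  component: {m, n}
  component: {o, p}


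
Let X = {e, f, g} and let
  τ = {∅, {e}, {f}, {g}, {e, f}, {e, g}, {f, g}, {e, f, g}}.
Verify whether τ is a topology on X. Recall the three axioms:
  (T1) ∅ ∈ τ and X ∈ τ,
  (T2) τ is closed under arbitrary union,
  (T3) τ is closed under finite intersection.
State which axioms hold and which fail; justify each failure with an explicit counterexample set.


τ IS a topology on X.

Axiom (T1): ∅ ∈ τ? Yes; X ∈ τ? Yes.
Axiom (T2/T3): check pairwise unions and intersections of members of τ.
All pairwise intersections and unions checked — each lies in τ. Therefore τ satisfies (T1), (T2), (T3): it IS a topology on X.


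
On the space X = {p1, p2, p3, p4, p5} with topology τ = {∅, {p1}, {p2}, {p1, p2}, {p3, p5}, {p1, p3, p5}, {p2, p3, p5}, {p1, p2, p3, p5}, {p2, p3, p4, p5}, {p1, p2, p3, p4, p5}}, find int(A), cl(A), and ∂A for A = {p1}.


int(A) = {p1}, cl(A) = {p1}, ∂A = ∅.

Closed sets in (X, τ) are complements of opens:
  closed(X, τ) = {∅, {p1}, {p4}, {p1, p4}, {p2, p4}, {p1, p2, p4}, {p3, p4, p5}, {p1, p3, p4, p5}, {p2, p3, p4, p5}, {p1, p2, p3, p4, p5}}.
int(A) = ⋃ {U ∈ τ : U ⊆ A}. Opens contained in A: ∅, {p1}.
Taking the union of these: int(A) = {p1}.
cl(A) = ⋂ {C closed : A ⊆ C}. Closed sets containing A: {p1}, {p1, p4}, {p1, p2, p4}, {p1, p3, p4, p5}, {p1, p2, p3, p4, p5}.
Intersecting these: cl(A) = {p1}.
∂A = cl(A) ∖ int(A) = {p1} ∖ {p1} = ∅.


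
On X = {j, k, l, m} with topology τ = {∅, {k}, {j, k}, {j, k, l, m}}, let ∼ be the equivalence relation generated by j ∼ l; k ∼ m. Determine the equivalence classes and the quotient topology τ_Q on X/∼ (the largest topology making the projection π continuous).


X/∼ = {[j=l], [k=m]}; |τ_Q| = 2.

Equivalence classes: [j=l], [k=m].
Quotient map π: X → X/∼ sends j ↦ [j=l], k ↦ [k=m], l ↦ [j=l], m ↦ [k=m].
For each subset V ⊆ X/∼, compute π^{-1}(V) ⊆ X and check whether π^{-1}(V) ∈ τ. V is open in τ_Q iff π^{-1}(V) ∈ τ.
  V = {}: π^{-1}(V) = ∅ ∈ τ ✓.
  V = {[j=l]}: π^{-1}(V) = {j, l} ∉ τ ✗.
  V = {[k=m]}: π^{-1}(V) = {k, m} ∉ τ ✗.
  V = {[j=l], [k=m]}: π^{-1}(V) = {j, k, l, m} ∈ τ ✓.
Open sets in the quotient: τ_Q = {{}, {[j=l], [k=m]}} (2 elements).


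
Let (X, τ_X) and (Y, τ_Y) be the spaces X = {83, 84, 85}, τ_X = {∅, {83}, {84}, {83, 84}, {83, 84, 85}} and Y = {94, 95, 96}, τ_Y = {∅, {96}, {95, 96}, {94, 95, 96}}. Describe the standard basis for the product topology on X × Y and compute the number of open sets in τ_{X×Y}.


Basis B = {∅ × ∅, {83} × {96}, {84} × {96}, {83} × {95, 96}, {83, 84} × {96}, {84} × {95, 96}, {83} × {94, 95, 96}, {83, 84, 85} × {96}, {84} × {94, 95, 96}, {83, 84} × {95, 96}, {83, 84} × {94, 95, 96}, {83, 84, 85} × {95, 96}, {83, 84, 85} × {94, 95, 96}}; |τ_{X×Y}| = 30.

Enumerate products U × V with U ∈ τ_X, V ∈ τ_Y (deduplicated):
  ∅ × ∅ = {} (∅)
  {83} × {96} = {(83,96)}
  {84} × {96} = {(84,96)}
  {83} × {95, 96} = {(83,95), (83,96)}
  {83, 84} × {96} = {(83,96), (84,96)}
  {84} × {95, 96} = {(84,95), (84,96)}
  {83} × {94, 95, 96} = {(83,94), (83,95), (83,96)}
  {83, 84, 85} × {96} = {(83,96), (84,96), (85,96)}
  {84} × {94, 95, 96} = {(84,94), (84,95), (84,96)}
  {83, 84} × {95, 96} = {(83,95), (83,96), (84,95), (84,96)}
  {83, 84} × {94, 95, 96} = {(83,94), (83,95), (83,96), (84,94), (84,95), (84,96)}
  {83, 84, 85} × {95, 96} = {(83,95), (83,96), (84,95), (84,96), (85,95), (85,96)}
  {83, 84, 85} × {94, 95, 96} = {(83,94), (83,95), (83,96), (84,94), (84,95), (84,96), (85,94), (85,95), (85,96)}
These 13 distinct sets form the basis B.
Close under arbitrary unions to get τ_{X×Y}; counting gives |τ_{X×Y}| = 30.


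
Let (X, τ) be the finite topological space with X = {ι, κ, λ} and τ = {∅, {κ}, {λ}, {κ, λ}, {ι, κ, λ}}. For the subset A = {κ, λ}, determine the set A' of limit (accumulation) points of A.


A' = {ι}

For each x ∈ X, list the open sets U ∈ τ with x ∈ U, then check whether U ∩ (A ∖ {x}) ≠ ∅ for every such U.
  x = ι: opens ∋ x are {ι, κ, λ}; each meets A ∖ {ι}, so x IS a limit point.
  x = κ: open {κ} ∋ x has {κ} ∩ (A ∖ {κ}) = ∅, so x is NOT a limit point.
  x = λ: open {λ} ∋ x has {λ} ∩ (A ∖ {λ}) = ∅, so x is NOT a limit point.
Collecting: A' = {ι}.


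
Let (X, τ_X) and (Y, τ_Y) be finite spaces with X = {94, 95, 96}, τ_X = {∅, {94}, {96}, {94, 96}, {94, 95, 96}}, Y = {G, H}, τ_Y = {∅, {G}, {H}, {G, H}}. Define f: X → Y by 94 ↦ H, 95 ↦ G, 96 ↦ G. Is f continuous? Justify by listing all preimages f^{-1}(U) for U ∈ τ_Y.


f is NOT continuous.

Compute f^{-1}(U) for each U ∈ τ_Y:
  U = ∅: f^{-1}(U) = ∅ ∈ τ_X ✓.
  U = {G}: f^{-1}(U) = {95, 96} ∉ τ_X ✗.
  U = {H}: f^{-1}(U) = {94} ∈ τ_X ✓.
  U = {G, H}: f^{-1}(U) = {94, 95, 96} ∈ τ_X ✓.
Found U = {G} with f^{-1}(U) = {95, 96} not in τ_X. Therefore f is NOT continuous.


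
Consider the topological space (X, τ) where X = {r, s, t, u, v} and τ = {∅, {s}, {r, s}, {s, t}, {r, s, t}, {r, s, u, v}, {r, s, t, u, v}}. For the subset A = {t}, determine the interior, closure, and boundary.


int(A) = ∅, cl(A) = {t}, ∂A = {t}.

Closed sets in (X, τ) are complements of opens:
  closed(X, τ) = {∅, {t}, {u, v}, {r, u, v}, {t, u, v}, {r, t, u, v}, {r, s, t, u, v}}.
int(A) = ⋃ {U ∈ τ : U ⊆ A}. Opens contained in A: ∅.
Taking the union of these: int(A) = ∅.
cl(A) = ⋂ {C closed : A ⊆ C}. Closed sets containing A: {t}, {t, u, v}, {r, t, u, v}, {r, s, t, u, v}.
Intersecting these: cl(A) = {t}.
∂A = cl(A) ∖ int(A) = {t} ∖ ∅ = {t}.


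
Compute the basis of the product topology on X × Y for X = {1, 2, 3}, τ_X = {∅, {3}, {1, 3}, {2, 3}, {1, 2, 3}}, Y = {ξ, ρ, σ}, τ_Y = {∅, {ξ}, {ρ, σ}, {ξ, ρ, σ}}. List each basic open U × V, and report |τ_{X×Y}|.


Basis B = {∅ × ∅, {3} × {ξ}, {1, 3} × {ξ}, {2, 3} × {ξ}, {3} × {ρ, σ}, {1, 2, 3} × {ξ}, {3} × {ξ, ρ, σ}, {1, 3} × {ρ, σ}, {2, 3} × {ρ, σ}, {1, 3} × {ξ, ρ, σ}, {1, 2, 3} × {ρ, σ}, {2, 3} × {ξ, ρ, σ}, {1, 2, 3} × {ξ, ρ, σ}}; |τ_{X×Y}| = 25.

Enumerate products U × V with U ∈ τ_X, V ∈ τ_Y (deduplicated):
  ∅ × ∅ = {} (∅)
  {3} × {ξ} = {(3,ξ)}
  {1, 3} × {ξ} = {(1,ξ), (3,ξ)}
  {2, 3} × {ξ} = {(2,ξ), (3,ξ)}
  {3} × {ρ, σ} = {(3,ρ), (3,σ)}
  {1, 2, 3} × {ξ} = {(1,ξ), (2,ξ), (3,ξ)}
  {3} × {ξ, ρ, σ} = {(3,ξ), (3,ρ), (3,σ)}
  {1, 3} × {ρ, σ} = {(1,ρ), (1,σ), (3,ρ), (3,σ)}
  {2, 3} × {ρ, σ} = {(2,ρ), (2,σ), (3,ρ), (3,σ)}
  {1, 3} × {ξ, ρ, σ} = {(1,ξ), (1,ρ), (1,σ), (3,ξ), (3,ρ), (3,σ)}
  {1, 2, 3} × {ρ, σ} = {(1,ρ), (1,σ), (2,ρ), (2,σ), (3,ρ), (3,σ)}
  {2, 3} × {ξ, ρ, σ} = {(2,ξ), (2,ρ), (2,σ), (3,ξ), (3,ρ), (3,σ)}
  {1, 2, 3} × {ξ, ρ, σ} = {(1,ξ), (1,ρ), (1,σ), (2,ξ), (2,ρ), (2,σ), (3,ξ), (3,ρ), (3,σ)}
These 13 distinct sets form the basis B.
Close under arbitrary unions to get τ_{X×Y}; counting gives |τ_{X×Y}| = 25.


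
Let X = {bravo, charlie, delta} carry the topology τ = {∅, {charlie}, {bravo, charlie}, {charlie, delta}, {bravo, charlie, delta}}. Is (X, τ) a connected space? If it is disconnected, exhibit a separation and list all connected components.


(X, τ) is connected.

Find clopen sets (U ∈ τ with X ∖ U ∈ τ):
  U = ∅, X ∖ U = {bravo, charlie, delta} — both open, so U is clopen.
  U = {bravo, charlie, delta}, X ∖ U = ∅ — both open, so U is clopen.
Only trivial clopens (∅ and X) exist, so (X, τ) is connected.
Compute connected components by grouping points that agree on all clopens:
  component: {bravo, charlie, delta}


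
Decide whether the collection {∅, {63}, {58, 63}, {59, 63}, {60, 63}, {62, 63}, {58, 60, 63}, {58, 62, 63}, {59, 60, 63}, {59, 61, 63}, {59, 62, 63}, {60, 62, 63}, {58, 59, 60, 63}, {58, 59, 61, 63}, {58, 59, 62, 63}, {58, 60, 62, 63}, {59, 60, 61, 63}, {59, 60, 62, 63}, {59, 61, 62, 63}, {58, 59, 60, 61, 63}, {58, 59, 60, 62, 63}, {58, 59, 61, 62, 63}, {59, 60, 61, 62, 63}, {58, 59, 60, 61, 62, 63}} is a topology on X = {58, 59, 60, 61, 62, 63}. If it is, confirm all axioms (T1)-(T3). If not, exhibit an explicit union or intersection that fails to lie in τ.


τ is NOT a topology on X.

Axiom (T1): ∅ ∈ τ? Yes; X ∈ τ? Yes.
Axiom (T2/T3): check pairwise unions and intersections of members of τ.
Counterexample for (T2): {58, 63} ∪ {59, 63} = {58, 59, 63} ∉ τ. Therefore τ is NOT a topology.


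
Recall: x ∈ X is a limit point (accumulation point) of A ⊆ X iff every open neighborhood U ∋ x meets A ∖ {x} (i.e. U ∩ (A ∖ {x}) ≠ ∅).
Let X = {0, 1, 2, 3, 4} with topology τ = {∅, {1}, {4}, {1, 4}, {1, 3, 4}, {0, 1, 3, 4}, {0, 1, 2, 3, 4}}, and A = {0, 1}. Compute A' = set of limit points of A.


A' = {0, 2, 3}

For each x ∈ X, list the open sets U ∈ τ with x ∈ U, then check whether U ∩ (A ∖ {x}) ≠ ∅ for every such U.
  x = 0: opens ∋ x are {0, 1, 3, 4}, {0, 1, 2, 3, 4}; each meets A ∖ {0}, so x IS a limit point.
  x = 1: open {1} ∋ x has {1} ∩ (A ∖ {1}) = ∅, so x is NOT a limit point.
  x = 2: opens ∋ x are {0, 1, 2, 3, 4}; each meets A ∖ {2}, so x IS a limit point.
  x = 3: opens ∋ x are {1, 3, 4}, {0, 1, 3, 4}, {0, 1, 2, 3, 4}; each meets A ∖ {3}, so x IS a limit point.
  x = 4: open {4} ∋ x has {4} ∩ (A ∖ {4}) = ∅, so x is NOT a limit point.
Collecting: A' = {0, 2, 3}.


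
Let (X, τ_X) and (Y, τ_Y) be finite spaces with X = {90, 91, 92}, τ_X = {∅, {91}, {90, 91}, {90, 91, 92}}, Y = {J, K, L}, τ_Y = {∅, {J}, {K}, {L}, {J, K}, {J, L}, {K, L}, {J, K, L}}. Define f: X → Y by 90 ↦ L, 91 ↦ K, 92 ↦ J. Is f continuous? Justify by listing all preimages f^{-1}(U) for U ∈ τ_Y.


f is NOT continuous.

Compute f^{-1}(U) for each U ∈ τ_Y:
  U = ∅: f^{-1}(U) = ∅ ∈ τ_X ✓.
  U = {J}: f^{-1}(U) = {92} ∉ τ_X ✗.
  U = {K}: f^{-1}(U) = {91} ∈ τ_X ✓.
  U = {L}: f^{-1}(U) = {90} ∉ τ_X ✗.
  U = {J, K}: f^{-1}(U) = {91, 92} ∉ τ_X ✗.
  U = {J, L}: f^{-1}(U) = {90, 92} ∉ τ_X ✗.
  U = {K, L}: f^{-1}(U) = {90, 91} ∈ τ_X ✓.
  U = {J, K, L}: f^{-1}(U) = {90, 91, 92} ∈ τ_X ✓.
Found U = {J} with f^{-1}(U) = {92} not in τ_X. Therefore f is NOT continuous.


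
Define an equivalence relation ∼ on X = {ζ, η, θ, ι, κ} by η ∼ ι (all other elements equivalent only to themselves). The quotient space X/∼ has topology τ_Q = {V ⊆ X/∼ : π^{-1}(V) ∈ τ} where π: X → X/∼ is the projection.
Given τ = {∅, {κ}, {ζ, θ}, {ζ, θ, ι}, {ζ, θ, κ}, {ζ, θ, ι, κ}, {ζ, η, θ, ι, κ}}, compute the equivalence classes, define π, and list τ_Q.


X/∼ = {[ζ], [η=ι], [θ], [κ]}; |τ_Q| = 5.

Equivalence classes: [ζ], [η=ι], [θ], [κ].
Quotient map π: X → X/∼ sends ζ ↦ [ζ], η ↦ [η=ι], θ ↦ [θ], ι ↦ [η=ι], κ ↦ [κ].
For each subset V ⊆ X/∼, compute π^{-1}(V) ⊆ X and check whether π^{-1}(V) ∈ τ. V is open in τ_Q iff π^{-1}(V) ∈ τ.
  V = {}: π^{-1}(V) = ∅ ∈ τ ✓.
  V = {[ζ]}: π^{-1}(V) = {ζ} ∉ τ ✗.
  V = {[η=ι]}: π^{-1}(V) = {η, ι} ∉ τ ✗.
  V = {[ζ], [η=ι]}: π^{-1}(V) = {ζ, η, ι} ∉ τ ✗.
  V = {[θ]}: π^{-1}(V) = {θ} ∉ τ ✗.
  V = {[ζ], [θ]}: π^{-1}(V) = {ζ, θ} ∈ τ ✓.
  V = {[η=ι], [θ]}: π^{-1}(V) = {η, θ, ι} ∉ τ ✗.
  V = {[ζ], [η=ι], [θ]}: π^{-1}(V) = {ζ, η, θ, ι} ∉ τ ✗.
  V = {[κ]}: π^{-1}(V) = {κ} ∈ τ ✓.
  V = {[ζ], [κ]}: π^{-1}(V) = {ζ, κ} ∉ τ ✗.
  V = {[η=ι], [κ]}: π^{-1}(V) = {η, ι, κ} ∉ τ ✗.
  V = {[ζ], [η=ι], [κ]}: π^{-1}(V) = {ζ, η, ι, κ} ∉ τ ✗.
  V = {[θ], [κ]}: π^{-1}(V) = {θ, κ} ∉ τ ✗.
  V = {[ζ], [θ], [κ]}: π^{-1}(V) = {ζ, θ, κ} ∈ τ ✓.
  V = {[η=ι], [θ], [κ]}: π^{-1}(V) = {η, θ, ι, κ} ∉ τ ✗.
  V = {[ζ], [η=ι], [θ], [κ]}: π^{-1}(V) = {ζ, η, θ, ι, κ} ∈ τ ✓.
Open sets in the quotient: τ_Q = {{}, {[ζ], [θ]}, {[κ]}, {[ζ], [θ], [κ]}, {[ζ], [η=ι], [θ], [κ]}} (5 elements).


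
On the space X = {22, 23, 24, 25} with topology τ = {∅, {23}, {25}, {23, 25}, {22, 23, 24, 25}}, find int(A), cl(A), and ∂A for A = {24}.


int(A) = ∅, cl(A) = {22, 24}, ∂A = {22, 24}.

Closed sets in (X, τ) are complements of opens:
  closed(X, τ) = {∅, {22, 24}, {22, 23, 24}, {22, 24, 25}, {22, 23, 24, 25}}.
int(A) = ⋃ {U ∈ τ : U ⊆ A}. Opens contained in A: ∅.
Taking the union of these: int(A) = ∅.
cl(A) = ⋂ {C closed : A ⊆ C}. Closed sets containing A: {22, 24}, {22, 23, 24}, {22, 24, 25}, {22, 23, 24, 25}.
Intersecting these: cl(A) = {22, 24}.
∂A = cl(A) ∖ int(A) = {22, 24} ∖ ∅ = {22, 24}.


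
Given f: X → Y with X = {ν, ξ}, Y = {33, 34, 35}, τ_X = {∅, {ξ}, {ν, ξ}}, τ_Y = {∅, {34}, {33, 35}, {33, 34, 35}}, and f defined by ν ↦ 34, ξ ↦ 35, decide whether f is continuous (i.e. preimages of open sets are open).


f is NOT continuous.

Compute f^{-1}(U) for each U ∈ τ_Y:
  U = ∅: f^{-1}(U) = ∅ ∈ τ_X ✓.
  U = {34}: f^{-1}(U) = {ν} ∉ τ_X ✗.
  U = {33, 35}: f^{-1}(U) = {ξ} ∈ τ_X ✓.
  U = {33, 34, 35}: f^{-1}(U) = {ν, ξ} ∈ τ_X ✓.
Found U = {34} with f^{-1}(U) = {ν} not in τ_X. Therefore f is NOT continuous.


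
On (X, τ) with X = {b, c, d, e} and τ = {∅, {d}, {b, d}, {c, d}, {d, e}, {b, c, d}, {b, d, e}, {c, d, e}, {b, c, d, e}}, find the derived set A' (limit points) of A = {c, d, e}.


A' = {b, c, e}

For each x ∈ X, list the open sets U ∈ τ with x ∈ U, then check whether U ∩ (A ∖ {x}) ≠ ∅ for every such U.
  x = b: opens ∋ x are {b, d}, {b, c, d}, {b, d, e}, {b, c, d, e}; each meets A ∖ {b}, so x IS a limit point.
  x = c: opens ∋ x are {c, d}, {b, c, d}, {c, d, e}, {b, c, d, e}; each meets A ∖ {c}, so x IS a limit point.
  x = d: open {d} ∋ x has {d} ∩ (A ∖ {d}) = ∅, so x is NOT a limit point.
  x = e: opens ∋ x are {d, e}, {b, d, e}, {c, d, e}, {b, c, d, e}; each meets A ∖ {e}, so x IS a limit point.
Collecting: A' = {b, c, e}.


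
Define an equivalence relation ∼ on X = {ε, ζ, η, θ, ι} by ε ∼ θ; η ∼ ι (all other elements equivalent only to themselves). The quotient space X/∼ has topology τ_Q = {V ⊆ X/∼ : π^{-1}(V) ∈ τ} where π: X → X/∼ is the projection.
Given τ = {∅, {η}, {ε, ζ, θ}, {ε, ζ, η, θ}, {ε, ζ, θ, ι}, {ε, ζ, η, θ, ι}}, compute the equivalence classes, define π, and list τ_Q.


X/∼ = {[ε=θ], [ζ], [η=ι]}; |τ_Q| = 3.

Equivalence classes: [ε=θ], [ζ], [η=ι].
Quotient map π: X → X/∼ sends ε ↦ [ε=θ], ζ ↦ [ζ], η ↦ [η=ι], θ ↦ [ε=θ], ι ↦ [η=ι].
For each subset V ⊆ X/∼, compute π^{-1}(V) ⊆ X and check whether π^{-1}(V) ∈ τ. V is open in τ_Q iff π^{-1}(V) ∈ τ.
  V = {}: π^{-1}(V) = ∅ ∈ τ ✓.
  V = {[ε=θ]}: π^{-1}(V) = {ε, θ} ∉ τ ✗.
  V = {[ζ]}: π^{-1}(V) = {ζ} ∉ τ ✗.
  V = {[ε=θ], [ζ]}: π^{-1}(V) = {ε, ζ, θ} ∈ τ ✓.
  V = {[η=ι]}: π^{-1}(V) = {η, ι} ∉ τ ✗.
  V = {[ε=θ], [η=ι]}: π^{-1}(V) = {ε, η, θ, ι} ∉ τ ✗.
  V = {[ζ], [η=ι]}: π^{-1}(V) = {ζ, η, ι} ∉ τ ✗.
  V = {[ε=θ], [ζ], [η=ι]}: π^{-1}(V) = {ε, ζ, η, θ, ι} ∈ τ ✓.
Open sets in the quotient: τ_Q = {{}, {[ε=θ], [ζ]}, {[ε=θ], [ζ], [η=ι]}} (3 elements).


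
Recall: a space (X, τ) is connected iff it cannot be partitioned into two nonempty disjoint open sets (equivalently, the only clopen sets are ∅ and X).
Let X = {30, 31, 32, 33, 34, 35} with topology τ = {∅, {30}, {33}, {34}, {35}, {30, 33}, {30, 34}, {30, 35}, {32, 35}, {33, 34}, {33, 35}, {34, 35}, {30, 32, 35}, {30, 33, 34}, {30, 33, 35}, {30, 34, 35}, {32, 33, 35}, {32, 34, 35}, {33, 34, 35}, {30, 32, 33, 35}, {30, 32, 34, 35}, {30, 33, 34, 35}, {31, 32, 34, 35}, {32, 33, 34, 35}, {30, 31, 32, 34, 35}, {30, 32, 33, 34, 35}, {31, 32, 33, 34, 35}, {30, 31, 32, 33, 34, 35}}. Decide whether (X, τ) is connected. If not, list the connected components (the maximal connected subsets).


(X, τ) is disconnected; components = [{30}, {33}, {31, 32, 34, 35}].

Find clopen sets (U ∈ τ with X ∖ U ∈ τ):
  U = ∅, X ∖ U = {30, 31, 32, 33, 34, 35} — both open, so U is clopen.
  U = {30}, X ∖ U = {31, 32, 33, 34, 35} — both open, so U is clopen.
  U = {33}, X ∖ U = {30, 31, 32, 34, 35} — both open, so U is clopen.
  U = {30, 33}, X ∖ U = {31, 32, 34, 35} — both open, so U is clopen.
  U = {31, 32, 34, 35}, X ∖ U = {30, 33} — both open, so U is clopen.
  U = {30, 31, 32, 34, 35}, X ∖ U = {33} — both open, so U is clopen.
  U = {31, 32, 33, 34, 35}, X ∖ U = {30} — both open, so U is clopen.
  U = {30, 31, 32, 33, 34, 35}, X ∖ U = ∅ — both open, so U is clopen.
Nontrivial clopen(s) exist: e.g. {31, 32, 33, 34, 35}. So (X, τ) is disconnected.
Compute connected components by grouping points that agree on all clopens:
  component: {30}
  component: {33}
  component: {31, 32, 34, 35}


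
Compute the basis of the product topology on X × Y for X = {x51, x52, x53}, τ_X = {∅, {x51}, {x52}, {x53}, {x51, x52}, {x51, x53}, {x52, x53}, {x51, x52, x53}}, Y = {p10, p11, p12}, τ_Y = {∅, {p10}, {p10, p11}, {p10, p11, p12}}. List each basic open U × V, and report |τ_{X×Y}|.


Basis B = {∅ × ∅, {x51} × {p10}, {x52} × {p10}, {x53} × {p10}, {x51} × {p10, p11}, {x51, x52} × {p10}, {x51, x53} × {p10}, {x52} × {p10, p11}, {x52, x53} × {p10}, {x53} × {p10, p11}, {x51} × {p10, p11, p12}, {x51, x52, x53} × {p10}, {x52} × {p10, p11, p12}, {x53} × {p10, p11, p12}, {x51, x52} × {p10, p11}, {x51, x53} × {p10, p11}, {x52, x53} × {p10, p11}, {x51, x52} × {p10, p11, p12}, {x51, x53} × {p10, p11, p12}, {x51, x52, x53} × {p10, p11}, {x52, x53} × {p10, p11, p12}, {x51, x52, x53} × {p10, p11, p12}}; |τ_{X×Y}| = 64.

Enumerate products U × V with U ∈ τ_X, V ∈ τ_Y (deduplicated):
  ∅ × ∅ = {} (∅)
  {x51} × {p10} = {(x51,p10)}
  {x52} × {p10} = {(x52,p10)}
  {x53} × {p10} = {(x53,p10)}
  {x51} × {p10, p11} = {(x51,p10), (x51,p11)}
  {x51, x52} × {p10} = {(x51,p10), (x52,p10)}
  {x51, x53} × {p10} = {(x51,p10), (x53,p10)}
  {x52} × {p10, p11} = {(x52,p10), (x52,p11)}
  {x52, x53} × {p10} = {(x52,p10), (x53,p10)}
  {x53} × {p10, p11} = {(x53,p10), (x53,p11)}
  {x51} × {p10, p11, p12} = {(x51,p10), (x51,p11), (x51,p12)}
  {x51, x52, x53} × {p10} = {(x51,p10), (x52,p10), (x53,p10)}
  {x52} × {p10, p11, p12} = {(x52,p10), (x52,p11), (x52,p12)}
  {x53} × {p10, p11, p12} = {(x53,p10), (x53,p11), (x53,p12)}
  {x51, x52} × {p10, p11} = {(x51,p10), (x51,p11), (x52,p10), (x52,p11)}
  {x51, x53} × {p10, p11} = {(x51,p10), (x51,p11), (x53,p10), (x53,p11)}
  {x52, x53} × {p10, p11} = {(x52,p10), (x52,p11), (x53,p10), (x53,p11)}
  {x51, x52} × {p10, p11, p12} = {(x51,p10), (x51,p11), (x51,p12), (x52,p10), (x52,p11), (x52,p12)}
  {x51, x53} × {p10, p11, p12} = {(x51,p10), (x51,p11), (x51,p12), (x53,p10), (x53,p11), (x53,p12)}
  {x51, x52, x53} × {p10, p11} = {(x51,p10), (x51,p11), (x52,p10), (x52,p11), (x53,p10), (x53,p11)}
  {x52, x53} × {p10, p11, p12} = {(x52,p10), (x52,p11), (x52,p12), (x53,p10), (x53,p11), (x53,p12)}
  {x51, x52, x53} × {p10, p11, p12} = {(x51,p10), (x51,p11), (x51,p12), (x52,p10), (x52,p11), (x52,p12), (x53,p10), (x53,p11), (x53,p12)}
These 22 distinct sets form the basis B.
Close under arbitrary unions to get τ_{X×Y}; counting gives |τ_{X×Y}| = 64.


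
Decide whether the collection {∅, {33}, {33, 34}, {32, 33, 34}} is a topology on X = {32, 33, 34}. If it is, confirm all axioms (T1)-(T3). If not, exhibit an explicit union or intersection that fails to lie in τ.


τ IS a topology on X.

Axiom (T1): ∅ ∈ τ? Yes; X ∈ τ? Yes.
Axiom (T2/T3): check pairwise unions and intersections of members of τ.
All pairwise intersections and unions checked — each lies in τ. Therefore τ satisfies (T1), (T2), (T3): it IS a topology on X.


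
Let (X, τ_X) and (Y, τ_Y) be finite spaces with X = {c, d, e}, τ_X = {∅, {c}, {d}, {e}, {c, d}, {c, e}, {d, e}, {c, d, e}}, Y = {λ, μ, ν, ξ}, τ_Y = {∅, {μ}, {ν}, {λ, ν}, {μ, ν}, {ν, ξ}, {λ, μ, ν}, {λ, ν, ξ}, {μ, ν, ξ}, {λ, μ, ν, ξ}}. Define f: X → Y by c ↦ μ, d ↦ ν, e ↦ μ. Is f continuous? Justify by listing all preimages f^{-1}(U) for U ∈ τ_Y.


f IS continuous.

Compute f^{-1}(U) for each U ∈ τ_Y:
  U = ∅: f^{-1}(U) = ∅ ∈ τ_X ✓.
  U = {μ}: f^{-1}(U) = {c, e} ∈ τ_X ✓.
  U = {ν}: f^{-1}(U) = {d} ∈ τ_X ✓.
  U = {λ, ν}: f^{-1}(U) = {d} ∈ τ_X ✓.
  U = {μ, ν}: f^{-1}(U) = {c, d, e} ∈ τ_X ✓.
  U = {ν, ξ}: f^{-1}(U) = {d} ∈ τ_X ✓.
  U = {λ, μ, ν}: f^{-1}(U) = {c, d, e} ∈ τ_X ✓.
  U = {λ, ν, ξ}: f^{-1}(U) = {d} ∈ τ_X ✓.
  U = {μ, ν, ξ}: f^{-1}(U) = {c, d, e} ∈ τ_X ✓.
  U = {λ, μ, ν, ξ}: f^{-1}(U) = {c, d, e} ∈ τ_X ✓.
Every preimage lies in τ_X, so f IS continuous.


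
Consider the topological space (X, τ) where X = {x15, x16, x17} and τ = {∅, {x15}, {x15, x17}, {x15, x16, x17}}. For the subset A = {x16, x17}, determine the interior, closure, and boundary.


int(A) = ∅, cl(A) = {x16, x17}, ∂A = {x16, x17}.

Closed sets in (X, τ) are complements of opens:
  closed(X, τ) = {∅, {x16}, {x16, x17}, {x15, x16, x17}}.
int(A) = ⋃ {U ∈ τ : U ⊆ A}. Opens contained in A: ∅.
Taking the union of these: int(A) = ∅.
cl(A) = ⋂ {C closed : A ⊆ C}. Closed sets containing A: {x16, x17}, {x15, x16, x17}.
Intersecting these: cl(A) = {x16, x17}.
∂A = cl(A) ∖ int(A) = {x16, x17} ∖ ∅ = {x16, x17}.


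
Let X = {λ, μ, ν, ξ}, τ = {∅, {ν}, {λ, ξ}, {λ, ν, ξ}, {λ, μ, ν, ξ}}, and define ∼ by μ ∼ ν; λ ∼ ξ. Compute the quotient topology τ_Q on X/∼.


X/∼ = {[λ=ξ], [μ=ν]}; |τ_Q| = 3.

Equivalence classes: [λ=ξ], [μ=ν].
Quotient map π: X → X/∼ sends λ ↦ [λ=ξ], μ ↦ [μ=ν], ν ↦ [μ=ν], ξ ↦ [λ=ξ].
For each subset V ⊆ X/∼, compute π^{-1}(V) ⊆ X and check whether π^{-1}(V) ∈ τ. V is open in τ_Q iff π^{-1}(V) ∈ τ.
  V = {}: π^{-1}(V) = ∅ ∈ τ ✓.
  V = {[λ=ξ]}: π^{-1}(V) = {λ, ξ} ∈ τ ✓.
  V = {[μ=ν]}: π^{-1}(V) = {μ, ν} ∉ τ ✗.
  V = {[λ=ξ], [μ=ν]}: π^{-1}(V) = {λ, μ, ν, ξ} ∈ τ ✓.
Open sets in the quotient: τ_Q = {{}, {[λ=ξ]}, {[λ=ξ], [μ=ν]}} (3 elements).
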